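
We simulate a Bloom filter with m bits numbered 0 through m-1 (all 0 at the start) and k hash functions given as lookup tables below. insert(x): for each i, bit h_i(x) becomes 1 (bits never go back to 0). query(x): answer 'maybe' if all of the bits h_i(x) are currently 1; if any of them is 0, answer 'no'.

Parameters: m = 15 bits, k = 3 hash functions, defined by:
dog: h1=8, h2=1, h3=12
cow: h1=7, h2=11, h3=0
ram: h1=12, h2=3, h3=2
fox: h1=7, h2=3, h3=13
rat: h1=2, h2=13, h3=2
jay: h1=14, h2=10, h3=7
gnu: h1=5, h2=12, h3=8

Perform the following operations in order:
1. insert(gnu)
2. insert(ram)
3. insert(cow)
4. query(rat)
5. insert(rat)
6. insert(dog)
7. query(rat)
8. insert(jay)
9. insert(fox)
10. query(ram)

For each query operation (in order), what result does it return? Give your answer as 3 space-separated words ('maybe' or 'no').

Start: bits=000000000000000
Op 1: insert gnu -> sets bits 5 8 12 -> bits=000001001000100
Op 2: insert ram -> sets bits 2 3 12 -> bits=001101001000100
Op 3: insert cow -> sets bits 0 7 11 -> bits=101101011001100
Op 4: query rat -> checks bit2=1, bit13=0 (has a 0) -> no
Op 5: insert rat -> sets bits 2 13 -> bits=101101011001110
Op 6: insert dog -> sets bits 1 8 12 -> bits=111101011001110
Op 7: query rat -> checks bit2=1, bit13=1 (all 1) -> maybe
Op 8: insert jay -> sets bits 7 10 14 -> bits=111101011011111
Op 9: insert fox -> sets bits 3 7 13 -> bits=111101011011111
Op 10: query ram -> checks bit2=1, bit3=1, bit12=1 (all 1) -> maybe
Query results in order: no maybe maybe

Answer: no maybe maybe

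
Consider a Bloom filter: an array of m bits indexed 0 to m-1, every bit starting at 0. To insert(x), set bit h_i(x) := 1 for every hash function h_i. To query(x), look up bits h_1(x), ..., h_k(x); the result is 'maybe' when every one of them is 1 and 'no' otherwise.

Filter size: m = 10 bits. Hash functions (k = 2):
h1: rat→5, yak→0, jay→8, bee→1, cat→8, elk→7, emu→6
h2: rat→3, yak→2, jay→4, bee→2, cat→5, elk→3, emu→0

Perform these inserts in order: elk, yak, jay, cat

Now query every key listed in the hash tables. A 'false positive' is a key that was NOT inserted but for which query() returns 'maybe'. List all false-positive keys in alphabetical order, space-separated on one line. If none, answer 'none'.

Answer: rat

Derivation:
Start: bits=0000000000
After insert 'elk': sets bits 3 7 -> bits=0001000100
After insert 'yak': sets bits 0 2 -> bits=1011000100
After insert 'jay': sets bits 4 8 -> bits=1011100110
After insert 'cat': sets bits 5 8 -> bits=1011110110
Not inserted: bee emu rat — query each against bits=1011110110:
query bee: checks bit1=0, bit2=1 (has a 0) -> no => not a false positive
query emu: checks bit0=1, bit6=0 (has a 0) -> no => not a false positive
query rat: checks bit3=1, bit5=1 (all 1) -> maybe => FALSE POSITIVE
False positives (alphabetical): rat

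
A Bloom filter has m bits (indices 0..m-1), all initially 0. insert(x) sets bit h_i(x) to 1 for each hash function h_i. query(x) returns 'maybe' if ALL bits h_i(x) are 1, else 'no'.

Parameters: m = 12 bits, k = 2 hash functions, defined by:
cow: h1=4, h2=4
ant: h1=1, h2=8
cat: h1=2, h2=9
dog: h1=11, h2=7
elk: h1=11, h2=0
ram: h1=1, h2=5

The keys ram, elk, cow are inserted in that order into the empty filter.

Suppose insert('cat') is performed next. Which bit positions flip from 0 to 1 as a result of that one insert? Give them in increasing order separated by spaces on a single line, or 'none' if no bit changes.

Start: bits=000000000000
After insert 'ram': sets bits 1 5 -> bits=010001000000
After insert 'elk': sets bits 0 11 -> bits=110001000001
After insert 'cow': sets bits 4 -> bits=110011000001
insert 'cat' would touch bits 2 9; currently bit2=0, bit9=0
Bits that are 0 among those (would change 0->1): 2 9

Answer: 2 9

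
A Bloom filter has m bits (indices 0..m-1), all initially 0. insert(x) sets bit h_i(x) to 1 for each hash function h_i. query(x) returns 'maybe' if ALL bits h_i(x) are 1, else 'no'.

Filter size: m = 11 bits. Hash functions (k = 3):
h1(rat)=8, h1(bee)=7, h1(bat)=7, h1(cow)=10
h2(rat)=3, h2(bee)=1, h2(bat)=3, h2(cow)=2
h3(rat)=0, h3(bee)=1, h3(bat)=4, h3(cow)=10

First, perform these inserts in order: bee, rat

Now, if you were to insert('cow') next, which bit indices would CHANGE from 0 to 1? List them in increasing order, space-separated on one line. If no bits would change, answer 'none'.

Start: bits=00000000000
After insert 'bee': sets bits 1 7 -> bits=01000001000
After insert 'rat': sets bits 0 3 8 -> bits=11010001100
insert 'cow' would touch bits 2 10; currently bit2=0, bit10=0
Bits that are 0 among those (would change 0->1): 2 10

Answer: 2 10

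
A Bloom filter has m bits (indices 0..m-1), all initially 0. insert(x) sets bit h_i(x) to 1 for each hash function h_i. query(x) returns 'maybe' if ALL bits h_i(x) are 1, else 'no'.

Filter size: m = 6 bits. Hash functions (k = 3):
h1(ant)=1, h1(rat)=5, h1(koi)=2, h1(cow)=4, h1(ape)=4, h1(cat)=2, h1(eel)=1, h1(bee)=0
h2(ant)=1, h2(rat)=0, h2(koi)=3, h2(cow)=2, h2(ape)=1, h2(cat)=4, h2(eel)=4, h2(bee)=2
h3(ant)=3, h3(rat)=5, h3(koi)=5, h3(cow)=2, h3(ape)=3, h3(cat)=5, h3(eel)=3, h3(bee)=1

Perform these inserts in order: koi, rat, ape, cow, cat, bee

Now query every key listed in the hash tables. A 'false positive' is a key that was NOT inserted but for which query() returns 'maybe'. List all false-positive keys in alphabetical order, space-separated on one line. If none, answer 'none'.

Start: bits=000000
After insert 'koi': sets bits 2 3 5 -> bits=001101
After insert 'rat': sets bits 0 5 -> bits=101101
After insert 'ape': sets bits 1 3 4 -> bits=111111
After insert 'cow': sets bits 2 4 -> bits=111111
After insert 'cat': sets bits 2 4 5 -> bits=111111
After insert 'bee': sets bits 0 1 2 -> bits=111111
Not inserted: ant eel — query each against bits=111111:
query ant: checks bit1=1, bit3=1 (all 1) -> maybe => FALSE POSITIVE
query eel: checks bit1=1, bit3=1, bit4=1 (all 1) -> maybe => FALSE POSITIVE
False positives (alphabetical): ant eel

Answer: ant eel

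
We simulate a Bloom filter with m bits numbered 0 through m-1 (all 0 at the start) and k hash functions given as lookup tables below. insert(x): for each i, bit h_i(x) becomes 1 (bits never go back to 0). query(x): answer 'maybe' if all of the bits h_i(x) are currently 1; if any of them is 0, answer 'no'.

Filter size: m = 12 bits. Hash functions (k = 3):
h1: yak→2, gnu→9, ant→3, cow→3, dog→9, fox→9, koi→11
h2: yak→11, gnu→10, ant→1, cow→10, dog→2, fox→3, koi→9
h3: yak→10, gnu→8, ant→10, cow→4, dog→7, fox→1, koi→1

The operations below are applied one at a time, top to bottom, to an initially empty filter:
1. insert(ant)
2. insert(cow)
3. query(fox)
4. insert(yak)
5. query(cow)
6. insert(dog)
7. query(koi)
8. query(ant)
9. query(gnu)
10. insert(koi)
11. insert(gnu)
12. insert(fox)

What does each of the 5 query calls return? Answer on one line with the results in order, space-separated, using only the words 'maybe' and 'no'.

Answer: no maybe maybe maybe no

Derivation:
Start: bits=000000000000
Op 1: insert ant -> sets bits 1 3 10 -> bits=010100000010
Op 2: insert cow -> sets bits 3 4 10 -> bits=010110000010
Op 3: query fox -> checks bit1=1, bit3=1, bit9=0 (has a 0) -> no
Op 4: insert yak -> sets bits 2 10 11 -> bits=011110000011
Op 5: query cow -> checks bit3=1, bit4=1, bit10=1 (all 1) -> maybe
Op 6: insert dog -> sets bits 2 7 9 -> bits=011110010111
Op 7: query koi -> checks bit1=1, bit9=1, bit11=1 (all 1) -> maybe
Op 8: query ant -> checks bit1=1, bit3=1, bit10=1 (all 1) -> maybe
Op 9: query gnu -> checks bit8=0, bit9=1, bit10=1 (has a 0) -> no
Op 10: insert koi -> sets bits 1 9 11 -> bits=011110010111
Op 11: insert gnu -> sets bits 8 9 10 -> bits=011110011111
Op 12: insert fox -> sets bits 1 3 9 -> bits=011110011111
Query results in order: no maybe maybe maybe no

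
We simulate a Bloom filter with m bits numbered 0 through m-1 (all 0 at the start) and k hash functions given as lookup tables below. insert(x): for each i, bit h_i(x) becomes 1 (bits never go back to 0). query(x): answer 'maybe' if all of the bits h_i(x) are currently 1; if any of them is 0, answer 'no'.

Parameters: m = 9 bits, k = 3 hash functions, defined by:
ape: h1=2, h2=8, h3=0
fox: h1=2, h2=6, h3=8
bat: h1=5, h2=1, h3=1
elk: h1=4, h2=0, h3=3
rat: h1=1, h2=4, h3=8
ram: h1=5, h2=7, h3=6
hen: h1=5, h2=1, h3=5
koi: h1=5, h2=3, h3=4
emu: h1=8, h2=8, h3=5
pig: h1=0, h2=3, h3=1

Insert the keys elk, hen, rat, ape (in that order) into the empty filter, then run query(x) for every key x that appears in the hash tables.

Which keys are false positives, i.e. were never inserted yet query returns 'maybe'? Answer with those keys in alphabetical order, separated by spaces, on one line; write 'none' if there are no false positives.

Answer: bat emu koi pig

Derivation:
Start: bits=000000000
After insert 'elk': sets bits 0 3 4 -> bits=100110000
After insert 'hen': sets bits 1 5 -> bits=110111000
After insert 'rat': sets bits 1 4 8 -> bits=110111001
After insert 'ape': sets bits 0 2 8 -> bits=111111001
Not inserted: bat emu fox koi pig ram — query each against bits=111111001:
query bat: checks bit1=1, bit5=1 (all 1) -> maybe => FALSE POSITIVE
query emu: checks bit5=1, bit8=1 (all 1) -> maybe => FALSE POSITIVE
query fox: checks bit2=1, bit6=0, bit8=1 (has a 0) -> no => not a false positive
query koi: checks bit3=1, bit4=1, bit5=1 (all 1) -> maybe => FALSE POSITIVE
query pig: checks bit0=1, bit1=1, bit3=1 (all 1) -> maybe => FALSE POSITIVE
query ram: checks bit5=1, bit6=0, bit7=0 (has a 0) -> no => not a false positive
False positives (alphabetical): bat emu koi pig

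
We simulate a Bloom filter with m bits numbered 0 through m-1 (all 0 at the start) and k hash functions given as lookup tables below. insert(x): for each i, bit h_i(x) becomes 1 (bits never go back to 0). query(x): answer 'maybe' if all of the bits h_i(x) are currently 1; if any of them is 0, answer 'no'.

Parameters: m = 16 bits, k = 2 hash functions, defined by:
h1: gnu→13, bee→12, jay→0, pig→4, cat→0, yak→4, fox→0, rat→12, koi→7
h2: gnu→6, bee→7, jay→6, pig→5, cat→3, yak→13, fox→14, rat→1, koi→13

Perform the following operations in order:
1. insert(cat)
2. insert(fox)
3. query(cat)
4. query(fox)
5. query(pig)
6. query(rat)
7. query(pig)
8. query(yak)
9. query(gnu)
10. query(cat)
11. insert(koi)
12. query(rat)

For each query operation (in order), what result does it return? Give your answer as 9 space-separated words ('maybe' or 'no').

Start: bits=0000000000000000
Op 1: insert cat -> sets bits 0 3 -> bits=1001000000000000
Op 2: insert fox -> sets bits 0 14 -> bits=1001000000000010
Op 3: query cat -> checks bit0=1, bit3=1 (all 1) -> maybe
Op 4: query fox -> checks bit0=1, bit14=1 (all 1) -> maybe
Op 5: query pig -> checks bit4=0, bit5=0 (has a 0) -> no
Op 6: query rat -> checks bit1=0, bit12=0 (has a 0) -> no
Op 7: query pig -> checks bit4=0, bit5=0 (has a 0) -> no
Op 8: query yak -> checks bit4=0, bit13=0 (has a 0) -> no
Op 9: query gnu -> checks bit6=0, bit13=0 (has a 0) -> no
Op 10: query cat -> checks bit0=1, bit3=1 (all 1) -> maybe
Op 11: insert koi -> sets bits 7 13 -> bits=1001000100000110
Op 12: query rat -> checks bit1=0, bit12=0 (has a 0) -> no
Query results in order: maybe maybe no no no no no maybe no

Answer: maybe maybe no no no no no maybe no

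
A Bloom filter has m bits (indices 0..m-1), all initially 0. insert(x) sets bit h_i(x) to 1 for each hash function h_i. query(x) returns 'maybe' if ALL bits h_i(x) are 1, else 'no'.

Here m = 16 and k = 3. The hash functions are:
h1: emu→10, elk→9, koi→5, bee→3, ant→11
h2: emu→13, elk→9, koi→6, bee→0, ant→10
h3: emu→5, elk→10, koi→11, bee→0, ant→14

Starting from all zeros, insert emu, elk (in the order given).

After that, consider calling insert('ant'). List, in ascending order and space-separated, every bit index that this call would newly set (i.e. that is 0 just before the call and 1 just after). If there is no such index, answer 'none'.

Start: bits=0000000000000000
After insert 'emu': sets bits 5 10 13 -> bits=0000010000100100
After insert 'elk': sets bits 9 10 -> bits=0000010001100100
insert 'ant' would touch bits 10 11 14; currently bit10=1, bit11=0, bit14=0
Bits that are 0 among those (would change 0->1): 11 14

Answer: 11 14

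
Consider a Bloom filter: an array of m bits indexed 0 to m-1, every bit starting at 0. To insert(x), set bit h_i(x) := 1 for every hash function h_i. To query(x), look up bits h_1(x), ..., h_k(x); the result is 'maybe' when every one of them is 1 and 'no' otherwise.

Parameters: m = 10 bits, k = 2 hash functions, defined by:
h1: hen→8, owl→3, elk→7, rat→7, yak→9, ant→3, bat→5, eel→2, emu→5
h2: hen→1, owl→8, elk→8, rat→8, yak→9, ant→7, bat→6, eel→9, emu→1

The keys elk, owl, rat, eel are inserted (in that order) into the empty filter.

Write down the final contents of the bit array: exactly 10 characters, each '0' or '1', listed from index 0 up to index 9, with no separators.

Answer: 0011000111

Derivation:
Start: bits=0000000000
After insert 'elk': sets bits 7 8 -> bits=0000000110
After insert 'owl': sets bits 3 8 -> bits=0001000110
After insert 'rat': sets bits 7 8 -> bits=0001000110
After insert 'eel': sets bits 2 9 -> bits=0011000111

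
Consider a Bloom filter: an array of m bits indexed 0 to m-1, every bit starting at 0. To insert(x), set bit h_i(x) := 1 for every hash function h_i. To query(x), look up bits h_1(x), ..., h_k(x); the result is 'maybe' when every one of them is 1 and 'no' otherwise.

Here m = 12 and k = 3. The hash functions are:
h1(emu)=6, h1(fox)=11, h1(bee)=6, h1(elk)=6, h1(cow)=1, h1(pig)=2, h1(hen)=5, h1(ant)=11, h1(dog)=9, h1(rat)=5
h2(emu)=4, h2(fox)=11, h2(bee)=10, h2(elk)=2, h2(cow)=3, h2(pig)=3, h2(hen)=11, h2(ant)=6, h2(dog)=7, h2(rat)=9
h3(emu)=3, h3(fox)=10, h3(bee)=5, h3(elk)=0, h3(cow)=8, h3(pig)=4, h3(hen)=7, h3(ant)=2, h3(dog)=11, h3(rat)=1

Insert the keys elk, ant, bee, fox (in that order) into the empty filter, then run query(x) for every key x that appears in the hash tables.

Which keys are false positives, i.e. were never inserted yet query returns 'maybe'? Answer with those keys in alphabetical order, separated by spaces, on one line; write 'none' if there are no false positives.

Start: bits=000000000000
After insert 'elk': sets bits 0 2 6 -> bits=101000100000
After insert 'ant': sets bits 2 6 11 -> bits=101000100001
After insert 'bee': sets bits 5 6 10 -> bits=101001100011
After insert 'fox': sets bits 10 11 -> bits=101001100011
Not inserted: cow dog emu hen pig rat — query each against bits=101001100011:
query cow: checks bit1=0, bit3=0, bit8=0 (has a 0) -> no => not a false positive
query dog: checks bit7=0, bit9=0, bit11=1 (has a 0) -> no => not a false positive
query emu: checks bit3=0, bit4=0, bit6=1 (has a 0) -> no => not a false positive
query hen: checks bit5=1, bit7=0, bit11=1 (has a 0) -> no => not a false positive
query pig: checks bit2=1, bit3=0, bit4=0 (has a 0) -> no => not a false positive
query rat: checks bit1=0, bit5=1, bit9=0 (has a 0) -> no => not a false positive
False positives (alphabetical): none

Answer: none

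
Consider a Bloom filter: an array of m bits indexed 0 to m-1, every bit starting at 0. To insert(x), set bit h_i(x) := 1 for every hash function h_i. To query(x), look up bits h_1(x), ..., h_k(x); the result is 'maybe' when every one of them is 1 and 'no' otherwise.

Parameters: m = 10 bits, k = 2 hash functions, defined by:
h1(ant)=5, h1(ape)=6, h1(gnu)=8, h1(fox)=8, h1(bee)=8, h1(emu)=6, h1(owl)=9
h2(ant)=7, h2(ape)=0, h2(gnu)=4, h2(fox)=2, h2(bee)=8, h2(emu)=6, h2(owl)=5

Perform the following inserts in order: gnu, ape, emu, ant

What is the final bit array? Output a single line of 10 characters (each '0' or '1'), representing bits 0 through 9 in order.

Answer: 1000111110

Derivation:
Start: bits=0000000000
After insert 'gnu': sets bits 4 8 -> bits=0000100010
After insert 'ape': sets bits 0 6 -> bits=1000101010
After insert 'emu': sets bits 6 -> bits=1000101010
After insert 'ant': sets bits 5 7 -> bits=1000111110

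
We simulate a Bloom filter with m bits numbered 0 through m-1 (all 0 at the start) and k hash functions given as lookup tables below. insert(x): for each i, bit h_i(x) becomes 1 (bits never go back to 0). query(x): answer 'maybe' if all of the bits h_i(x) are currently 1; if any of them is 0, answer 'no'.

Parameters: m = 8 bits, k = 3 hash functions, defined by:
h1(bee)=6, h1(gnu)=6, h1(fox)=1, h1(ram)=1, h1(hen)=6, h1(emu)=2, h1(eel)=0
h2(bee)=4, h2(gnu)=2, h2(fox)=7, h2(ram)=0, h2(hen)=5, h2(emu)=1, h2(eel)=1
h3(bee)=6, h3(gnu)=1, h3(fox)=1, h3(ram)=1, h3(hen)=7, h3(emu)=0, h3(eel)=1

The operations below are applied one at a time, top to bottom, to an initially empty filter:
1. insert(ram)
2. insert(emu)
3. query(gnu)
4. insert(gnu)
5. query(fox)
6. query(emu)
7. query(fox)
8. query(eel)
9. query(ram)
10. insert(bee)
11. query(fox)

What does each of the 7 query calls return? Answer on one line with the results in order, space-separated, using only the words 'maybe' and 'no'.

Answer: no no maybe no maybe maybe no

Derivation:
Start: bits=00000000
Op 1: insert ram -> sets bits 0 1 -> bits=11000000
Op 2: insert emu -> sets bits 0 1 2 -> bits=11100000
Op 3: query gnu -> checks bit1=1, bit2=1, bit6=0 (has a 0) -> no
Op 4: insert gnu -> sets bits 1 2 6 -> bits=11100010
Op 5: query fox -> checks bit1=1, bit7=0 (has a 0) -> no
Op 6: query emu -> checks bit0=1, bit1=1, bit2=1 (all 1) -> maybe
Op 7: query fox -> checks bit1=1, bit7=0 (has a 0) -> no
Op 8: query eel -> checks bit0=1, bit1=1 (all 1) -> maybe
Op 9: query ram -> checks bit0=1, bit1=1 (all 1) -> maybe
Op 10: insert bee -> sets bits 4 6 -> bits=11101010
Op 11: query fox -> checks bit1=1, bit7=0 (has a 0) -> no
Query results in order: no no maybe no maybe maybe no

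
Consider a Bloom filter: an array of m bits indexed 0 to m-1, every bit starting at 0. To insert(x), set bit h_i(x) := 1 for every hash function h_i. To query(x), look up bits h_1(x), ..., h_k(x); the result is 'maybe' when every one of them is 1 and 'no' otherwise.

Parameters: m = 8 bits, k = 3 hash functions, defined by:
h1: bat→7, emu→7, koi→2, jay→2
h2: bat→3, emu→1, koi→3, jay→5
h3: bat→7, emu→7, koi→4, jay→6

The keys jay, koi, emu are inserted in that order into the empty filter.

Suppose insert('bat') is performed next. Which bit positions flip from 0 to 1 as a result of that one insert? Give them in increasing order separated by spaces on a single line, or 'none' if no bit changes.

Answer: none

Derivation:
Start: bits=00000000
After insert 'jay': sets bits 2 5 6 -> bits=00100110
After insert 'koi': sets bits 2 3 4 -> bits=00111110
After insert 'emu': sets bits 1 7 -> bits=01111111
insert 'bat' would touch bits 3 7; currently bit3=1, bit7=1
Bits that are 0 among those (would change 0->1): none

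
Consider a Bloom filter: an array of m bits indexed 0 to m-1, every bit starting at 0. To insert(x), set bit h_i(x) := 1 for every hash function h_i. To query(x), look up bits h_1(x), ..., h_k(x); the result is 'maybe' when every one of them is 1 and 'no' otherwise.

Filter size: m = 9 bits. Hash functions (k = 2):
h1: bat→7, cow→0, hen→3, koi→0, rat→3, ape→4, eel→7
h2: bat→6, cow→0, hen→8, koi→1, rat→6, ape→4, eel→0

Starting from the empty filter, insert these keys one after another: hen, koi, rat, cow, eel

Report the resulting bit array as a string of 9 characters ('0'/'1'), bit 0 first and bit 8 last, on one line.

Answer: 110100111

Derivation:
Start: bits=000000000
After insert 'hen': sets bits 3 8 -> bits=000100001
After insert 'koi': sets bits 0 1 -> bits=110100001
After insert 'rat': sets bits 3 6 -> bits=110100101
After insert 'cow': sets bits 0 -> bits=110100101
After insert 'eel': sets bits 0 7 -> bits=110100111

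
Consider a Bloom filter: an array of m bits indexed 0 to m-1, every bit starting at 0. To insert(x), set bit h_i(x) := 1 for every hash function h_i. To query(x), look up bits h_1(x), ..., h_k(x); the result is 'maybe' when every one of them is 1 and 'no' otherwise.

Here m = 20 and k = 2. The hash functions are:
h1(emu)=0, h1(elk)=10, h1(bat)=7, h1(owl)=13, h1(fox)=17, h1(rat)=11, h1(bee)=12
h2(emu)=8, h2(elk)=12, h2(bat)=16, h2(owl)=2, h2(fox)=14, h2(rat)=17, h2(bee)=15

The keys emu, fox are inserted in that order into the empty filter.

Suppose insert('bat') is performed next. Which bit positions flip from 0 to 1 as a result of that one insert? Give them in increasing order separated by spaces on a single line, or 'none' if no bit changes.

Start: bits=00000000000000000000
After insert 'emu': sets bits 0 8 -> bits=10000000100000000000
After insert 'fox': sets bits 14 17 -> bits=10000000100000100100
insert 'bat' would touch bits 7 16; currently bit7=0, bit16=0
Bits that are 0 among those (would change 0->1): 7 16

Answer: 7 16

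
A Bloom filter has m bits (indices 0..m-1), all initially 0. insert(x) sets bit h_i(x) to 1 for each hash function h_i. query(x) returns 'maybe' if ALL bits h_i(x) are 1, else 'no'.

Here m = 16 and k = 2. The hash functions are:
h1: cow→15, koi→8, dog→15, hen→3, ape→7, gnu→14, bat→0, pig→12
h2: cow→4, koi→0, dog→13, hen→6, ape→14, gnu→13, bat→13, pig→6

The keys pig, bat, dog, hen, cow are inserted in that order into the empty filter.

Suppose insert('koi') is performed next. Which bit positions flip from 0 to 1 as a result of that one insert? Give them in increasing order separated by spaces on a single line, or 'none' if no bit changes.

Start: bits=0000000000000000
After insert 'pig': sets bits 6 12 -> bits=0000001000001000
After insert 'bat': sets bits 0 13 -> bits=1000001000001100
After insert 'dog': sets bits 13 15 -> bits=1000001000001101
After insert 'hen': sets bits 3 6 -> bits=1001001000001101
After insert 'cow': sets bits 4 15 -> bits=1001101000001101
insert 'koi' would touch bits 0 8; currently bit0=1, bit8=0
Bits that are 0 among those (would change 0->1): 8

Answer: 8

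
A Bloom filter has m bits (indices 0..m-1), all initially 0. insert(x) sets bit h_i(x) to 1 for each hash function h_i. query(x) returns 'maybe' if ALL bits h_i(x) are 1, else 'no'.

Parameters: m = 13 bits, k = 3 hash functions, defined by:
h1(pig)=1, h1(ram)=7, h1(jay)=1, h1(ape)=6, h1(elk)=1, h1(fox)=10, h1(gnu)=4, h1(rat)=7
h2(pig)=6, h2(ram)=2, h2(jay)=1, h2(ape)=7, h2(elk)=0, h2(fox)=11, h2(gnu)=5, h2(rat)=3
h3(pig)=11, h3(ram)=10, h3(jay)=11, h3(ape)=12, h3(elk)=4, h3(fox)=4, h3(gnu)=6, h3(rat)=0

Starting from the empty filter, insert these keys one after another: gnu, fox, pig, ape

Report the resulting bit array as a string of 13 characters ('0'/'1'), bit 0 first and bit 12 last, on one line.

Start: bits=0000000000000
After insert 'gnu': sets bits 4 5 6 -> bits=0000111000000
After insert 'fox': sets bits 4 10 11 -> bits=0000111000110
After insert 'pig': sets bits 1 6 11 -> bits=0100111000110
After insert 'ape': sets bits 6 7 12 -> bits=0100111100111

Answer: 0100111100111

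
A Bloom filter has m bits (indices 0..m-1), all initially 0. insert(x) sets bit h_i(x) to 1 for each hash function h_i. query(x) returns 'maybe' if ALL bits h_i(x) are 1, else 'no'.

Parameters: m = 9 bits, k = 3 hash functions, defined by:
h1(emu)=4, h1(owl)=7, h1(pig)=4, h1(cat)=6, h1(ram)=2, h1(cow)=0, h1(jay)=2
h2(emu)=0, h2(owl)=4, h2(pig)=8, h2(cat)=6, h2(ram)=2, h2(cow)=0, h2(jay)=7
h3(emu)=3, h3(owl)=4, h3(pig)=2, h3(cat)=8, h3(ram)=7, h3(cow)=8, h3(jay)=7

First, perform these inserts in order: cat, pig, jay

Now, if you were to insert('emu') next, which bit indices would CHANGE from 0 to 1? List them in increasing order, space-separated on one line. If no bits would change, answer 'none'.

Start: bits=000000000
After insert 'cat': sets bits 6 8 -> bits=000000101
After insert 'pig': sets bits 2 4 8 -> bits=001010101
After insert 'jay': sets bits 2 7 -> bits=001010111
insert 'emu' would touch bits 0 3 4; currently bit0=0, bit3=0, bit4=1
Bits that are 0 among those (would change 0->1): 0 3

Answer: 0 3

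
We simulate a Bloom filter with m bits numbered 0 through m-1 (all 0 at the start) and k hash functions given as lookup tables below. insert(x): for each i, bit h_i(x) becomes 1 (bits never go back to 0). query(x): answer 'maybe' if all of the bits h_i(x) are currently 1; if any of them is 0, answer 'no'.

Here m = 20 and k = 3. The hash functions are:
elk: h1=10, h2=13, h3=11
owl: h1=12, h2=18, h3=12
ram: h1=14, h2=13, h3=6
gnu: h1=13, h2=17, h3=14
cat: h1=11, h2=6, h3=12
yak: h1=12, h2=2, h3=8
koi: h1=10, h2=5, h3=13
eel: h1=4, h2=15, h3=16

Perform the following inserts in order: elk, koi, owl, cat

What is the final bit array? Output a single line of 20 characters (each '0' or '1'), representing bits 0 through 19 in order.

Start: bits=00000000000000000000
After insert 'elk': sets bits 10 11 13 -> bits=00000000001101000000
After insert 'koi': sets bits 5 10 13 -> bits=00000100001101000000
After insert 'owl': sets bits 12 18 -> bits=00000100001111000010
After insert 'cat': sets bits 6 11 12 -> bits=00000110001111000010

Answer: 00000110001111000010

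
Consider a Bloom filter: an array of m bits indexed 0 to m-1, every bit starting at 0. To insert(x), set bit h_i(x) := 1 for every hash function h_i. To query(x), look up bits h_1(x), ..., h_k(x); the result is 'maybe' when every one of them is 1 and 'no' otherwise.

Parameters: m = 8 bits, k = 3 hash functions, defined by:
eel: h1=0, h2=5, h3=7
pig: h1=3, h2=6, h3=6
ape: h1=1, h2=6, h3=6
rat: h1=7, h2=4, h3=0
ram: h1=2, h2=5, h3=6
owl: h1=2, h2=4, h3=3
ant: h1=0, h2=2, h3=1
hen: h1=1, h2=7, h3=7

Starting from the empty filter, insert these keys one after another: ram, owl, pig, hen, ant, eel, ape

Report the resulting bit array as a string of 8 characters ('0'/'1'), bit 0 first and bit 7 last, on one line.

Answer: 11111111

Derivation:
Start: bits=00000000
After insert 'ram': sets bits 2 5 6 -> bits=00100110
After insert 'owl': sets bits 2 3 4 -> bits=00111110
After insert 'pig': sets bits 3 6 -> bits=00111110
After insert 'hen': sets bits 1 7 -> bits=01111111
After insert 'ant': sets bits 0 1 2 -> bits=11111111
After insert 'eel': sets bits 0 5 7 -> bits=11111111
After insert 'ape': sets bits 1 6 -> bits=11111111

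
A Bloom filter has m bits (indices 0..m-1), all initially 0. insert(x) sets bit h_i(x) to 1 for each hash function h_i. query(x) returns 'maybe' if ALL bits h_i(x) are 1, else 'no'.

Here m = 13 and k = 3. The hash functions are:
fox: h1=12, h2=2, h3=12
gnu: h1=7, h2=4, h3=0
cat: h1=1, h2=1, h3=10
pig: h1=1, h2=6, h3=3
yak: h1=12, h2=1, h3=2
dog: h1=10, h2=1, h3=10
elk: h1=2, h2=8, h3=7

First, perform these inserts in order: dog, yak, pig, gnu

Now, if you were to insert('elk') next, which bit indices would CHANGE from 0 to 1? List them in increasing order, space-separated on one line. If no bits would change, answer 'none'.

Start: bits=0000000000000
After insert 'dog': sets bits 1 10 -> bits=0100000000100
After insert 'yak': sets bits 1 2 12 -> bits=0110000000101
After insert 'pig': sets bits 1 3 6 -> bits=0111001000101
After insert 'gnu': sets bits 0 4 7 -> bits=1111101100101
insert 'elk' would touch bits 2 7 8; currently bit2=1, bit7=1, bit8=0
Bits that are 0 among those (would change 0->1): 8

Answer: 8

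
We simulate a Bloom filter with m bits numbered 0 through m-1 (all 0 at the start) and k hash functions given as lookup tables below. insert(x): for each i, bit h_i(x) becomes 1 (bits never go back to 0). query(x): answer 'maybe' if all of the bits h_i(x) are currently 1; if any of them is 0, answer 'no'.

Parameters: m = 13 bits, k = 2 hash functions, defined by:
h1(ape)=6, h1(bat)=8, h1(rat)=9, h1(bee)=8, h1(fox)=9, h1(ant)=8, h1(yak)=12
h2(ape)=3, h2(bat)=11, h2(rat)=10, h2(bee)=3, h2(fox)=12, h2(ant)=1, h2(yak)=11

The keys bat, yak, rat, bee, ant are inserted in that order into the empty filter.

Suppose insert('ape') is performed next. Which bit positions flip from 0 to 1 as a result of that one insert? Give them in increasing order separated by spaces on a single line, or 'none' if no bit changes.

Start: bits=0000000000000
After insert 'bat': sets bits 8 11 -> bits=0000000010010
After insert 'yak': sets bits 11 12 -> bits=0000000010011
After insert 'rat': sets bits 9 10 -> bits=0000000011111
After insert 'bee': sets bits 3 8 -> bits=0001000011111
After insert 'ant': sets bits 1 8 -> bits=0101000011111
insert 'ape' would touch bits 3 6; currently bit3=1, bit6=0
Bits that are 0 among those (would change 0->1): 6

Answer: 6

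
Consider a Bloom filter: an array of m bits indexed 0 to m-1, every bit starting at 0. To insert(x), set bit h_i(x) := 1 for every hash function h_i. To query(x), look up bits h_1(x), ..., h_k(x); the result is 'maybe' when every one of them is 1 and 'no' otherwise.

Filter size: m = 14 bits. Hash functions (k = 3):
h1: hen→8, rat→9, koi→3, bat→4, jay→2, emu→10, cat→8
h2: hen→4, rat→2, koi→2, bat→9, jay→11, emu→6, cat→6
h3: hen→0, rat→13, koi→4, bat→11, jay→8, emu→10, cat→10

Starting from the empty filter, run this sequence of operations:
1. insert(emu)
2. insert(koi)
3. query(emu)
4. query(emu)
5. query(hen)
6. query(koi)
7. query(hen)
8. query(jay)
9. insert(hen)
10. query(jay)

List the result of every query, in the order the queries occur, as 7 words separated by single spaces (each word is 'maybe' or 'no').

Start: bits=00000000000000
Op 1: insert emu -> sets bits 6 10 -> bits=00000010001000
Op 2: insert koi -> sets bits 2 3 4 -> bits=00111010001000
Op 3: query emu -> checks bit6=1, bit10=1 (all 1) -> maybe
Op 4: query emu -> checks bit6=1, bit10=1 (all 1) -> maybe
Op 5: query hen -> checks bit0=0, bit4=1, bit8=0 (has a 0) -> no
Op 6: query koi -> checks bit2=1, bit3=1, bit4=1 (all 1) -> maybe
Op 7: query hen -> checks bit0=0, bit4=1, bit8=0 (has a 0) -> no
Op 8: query jay -> checks bit2=1, bit8=0, bit11=0 (has a 0) -> no
Op 9: insert hen -> sets bits 0 4 8 -> bits=10111010101000
Op 10: query jay -> checks bit2=1, bit8=1, bit11=0 (has a 0) -> no
Query results in order: maybe maybe no maybe no no no

Answer: maybe maybe no maybe no no no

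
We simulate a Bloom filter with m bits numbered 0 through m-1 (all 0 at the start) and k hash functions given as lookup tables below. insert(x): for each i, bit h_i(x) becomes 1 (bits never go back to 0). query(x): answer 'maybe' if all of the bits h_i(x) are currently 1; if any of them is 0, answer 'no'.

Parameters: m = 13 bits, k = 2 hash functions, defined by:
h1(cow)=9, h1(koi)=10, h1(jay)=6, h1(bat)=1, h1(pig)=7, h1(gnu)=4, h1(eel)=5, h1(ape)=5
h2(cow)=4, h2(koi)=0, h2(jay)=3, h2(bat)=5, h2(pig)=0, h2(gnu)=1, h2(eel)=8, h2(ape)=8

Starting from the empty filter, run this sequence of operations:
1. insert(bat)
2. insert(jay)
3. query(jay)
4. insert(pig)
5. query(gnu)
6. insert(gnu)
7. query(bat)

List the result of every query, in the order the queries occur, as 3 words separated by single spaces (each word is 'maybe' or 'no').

Answer: maybe no maybe

Derivation:
Start: bits=0000000000000
Op 1: insert bat -> sets bits 1 5 -> bits=0100010000000
Op 2: insert jay -> sets bits 3 6 -> bits=0101011000000
Op 3: query jay -> checks bit3=1, bit6=1 (all 1) -> maybe
Op 4: insert pig -> sets bits 0 7 -> bits=1101011100000
Op 5: query gnu -> checks bit1=1, bit4=0 (has a 0) -> no
Op 6: insert gnu -> sets bits 1 4 -> bits=1101111100000
Op 7: query bat -> checks bit1=1, bit5=1 (all 1) -> maybe
Query results in order: maybe no maybe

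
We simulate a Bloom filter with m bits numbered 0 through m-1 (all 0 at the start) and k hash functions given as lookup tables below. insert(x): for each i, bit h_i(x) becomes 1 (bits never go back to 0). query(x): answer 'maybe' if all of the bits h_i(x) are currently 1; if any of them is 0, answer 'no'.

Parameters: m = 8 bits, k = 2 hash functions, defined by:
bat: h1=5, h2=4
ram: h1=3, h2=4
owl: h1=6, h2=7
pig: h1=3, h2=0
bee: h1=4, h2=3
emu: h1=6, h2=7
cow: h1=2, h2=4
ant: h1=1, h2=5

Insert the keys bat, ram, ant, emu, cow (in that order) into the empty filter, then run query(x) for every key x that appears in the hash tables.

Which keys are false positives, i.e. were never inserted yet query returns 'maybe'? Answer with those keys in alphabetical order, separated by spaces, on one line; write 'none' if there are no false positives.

Answer: bee owl

Derivation:
Start: bits=00000000
After insert 'bat': sets bits 4 5 -> bits=00001100
After insert 'ram': sets bits 3 4 -> bits=00011100
After insert 'ant': sets bits 1 5 -> bits=01011100
After insert 'emu': sets bits 6 7 -> bits=01011111
After insert 'cow': sets bits 2 4 -> bits=01111111
Not inserted: bee owl pig — query each against bits=01111111:
query bee: checks bit3=1, bit4=1 (all 1) -> maybe => FALSE POSITIVE
query owl: checks bit6=1, bit7=1 (all 1) -> maybe => FALSE POSITIVE
query pig: checks bit0=0, bit3=1 (has a 0) -> no => not a false positive
False positives (alphabetical): bee owl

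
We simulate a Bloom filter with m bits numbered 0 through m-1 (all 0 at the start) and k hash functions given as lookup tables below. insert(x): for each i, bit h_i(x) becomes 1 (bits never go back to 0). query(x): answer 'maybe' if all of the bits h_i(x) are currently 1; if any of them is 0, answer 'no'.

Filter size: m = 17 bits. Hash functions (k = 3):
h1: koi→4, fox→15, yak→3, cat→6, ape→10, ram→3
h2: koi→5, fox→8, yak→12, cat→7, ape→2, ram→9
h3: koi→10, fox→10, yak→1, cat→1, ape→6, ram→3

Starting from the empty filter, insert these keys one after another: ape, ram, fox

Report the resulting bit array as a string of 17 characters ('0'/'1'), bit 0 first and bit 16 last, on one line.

Answer: 00110010111000010

Derivation:
Start: bits=00000000000000000
After insert 'ape': sets bits 2 6 10 -> bits=00100010001000000
After insert 'ram': sets bits 3 9 -> bits=00110010011000000
After insert 'fox': sets bits 8 10 15 -> bits=00110010111000010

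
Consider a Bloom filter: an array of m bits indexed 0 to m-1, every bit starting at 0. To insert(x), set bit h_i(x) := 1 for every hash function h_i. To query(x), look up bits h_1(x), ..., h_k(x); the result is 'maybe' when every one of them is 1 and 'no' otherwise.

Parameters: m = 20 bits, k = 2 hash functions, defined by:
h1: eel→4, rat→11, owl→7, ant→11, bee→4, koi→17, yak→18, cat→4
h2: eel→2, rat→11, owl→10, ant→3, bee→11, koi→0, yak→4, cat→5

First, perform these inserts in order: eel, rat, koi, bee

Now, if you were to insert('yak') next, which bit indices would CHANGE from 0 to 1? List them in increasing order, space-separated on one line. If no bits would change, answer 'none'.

Start: bits=00000000000000000000
After insert 'eel': sets bits 2 4 -> bits=00101000000000000000
After insert 'rat': sets bits 11 -> bits=00101000000100000000
After insert 'koi': sets bits 0 17 -> bits=10101000000100000100
After insert 'bee': sets bits 4 11 -> bits=10101000000100000100
insert 'yak' would touch bits 4 18; currently bit4=1, bit18=0
Bits that are 0 among those (would change 0->1): 18

Answer: 18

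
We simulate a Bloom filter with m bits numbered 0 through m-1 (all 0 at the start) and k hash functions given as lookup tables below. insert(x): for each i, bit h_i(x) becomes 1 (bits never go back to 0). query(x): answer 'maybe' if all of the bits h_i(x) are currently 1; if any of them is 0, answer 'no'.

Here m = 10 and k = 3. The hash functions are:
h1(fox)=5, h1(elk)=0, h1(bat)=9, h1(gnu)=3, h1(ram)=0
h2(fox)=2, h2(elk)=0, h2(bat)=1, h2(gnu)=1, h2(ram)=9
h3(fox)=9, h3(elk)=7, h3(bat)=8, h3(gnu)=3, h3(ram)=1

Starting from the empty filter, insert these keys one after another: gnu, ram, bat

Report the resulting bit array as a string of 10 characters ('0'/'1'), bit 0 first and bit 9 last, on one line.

Start: bits=0000000000
After insert 'gnu': sets bits 1 3 -> bits=0101000000
After insert 'ram': sets bits 0 1 9 -> bits=1101000001
After insert 'bat': sets bits 1 8 9 -> bits=1101000011

Answer: 1101000011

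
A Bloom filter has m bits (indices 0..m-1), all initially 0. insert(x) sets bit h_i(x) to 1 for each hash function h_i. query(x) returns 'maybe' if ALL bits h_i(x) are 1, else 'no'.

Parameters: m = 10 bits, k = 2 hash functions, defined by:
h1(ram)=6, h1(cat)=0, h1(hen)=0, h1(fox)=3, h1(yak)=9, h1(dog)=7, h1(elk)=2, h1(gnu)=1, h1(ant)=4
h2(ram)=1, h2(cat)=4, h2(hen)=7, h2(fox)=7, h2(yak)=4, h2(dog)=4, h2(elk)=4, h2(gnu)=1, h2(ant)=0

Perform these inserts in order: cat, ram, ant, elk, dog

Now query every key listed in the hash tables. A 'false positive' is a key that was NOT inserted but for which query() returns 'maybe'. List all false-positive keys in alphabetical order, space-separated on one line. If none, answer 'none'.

Start: bits=0000000000
After insert 'cat': sets bits 0 4 -> bits=1000100000
After insert 'ram': sets bits 1 6 -> bits=1100101000
After insert 'ant': sets bits 0 4 -> bits=1100101000
After insert 'elk': sets bits 2 4 -> bits=1110101000
After insert 'dog': sets bits 4 7 -> bits=1110101100
Not inserted: fox gnu hen yak — query each against bits=1110101100:
query fox: checks bit3=0, bit7=1 (has a 0) -> no => not a false positive
query gnu: checks bit1=1 (all 1) -> maybe => FALSE POSITIVE
query hen: checks bit0=1, bit7=1 (all 1) -> maybe => FALSE POSITIVE
query yak: checks bit4=1, bit9=0 (has a 0) -> no => not a false positive
False positives (alphabetical): gnu hen

Answer: gnu hen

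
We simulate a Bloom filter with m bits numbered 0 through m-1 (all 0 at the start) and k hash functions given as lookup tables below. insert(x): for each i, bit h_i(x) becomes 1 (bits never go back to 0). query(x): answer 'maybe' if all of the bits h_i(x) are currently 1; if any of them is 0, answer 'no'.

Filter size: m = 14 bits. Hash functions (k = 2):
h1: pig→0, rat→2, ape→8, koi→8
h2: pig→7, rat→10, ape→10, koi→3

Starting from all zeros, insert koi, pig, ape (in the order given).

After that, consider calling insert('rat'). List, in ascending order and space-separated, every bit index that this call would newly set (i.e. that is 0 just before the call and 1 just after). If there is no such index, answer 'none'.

Start: bits=00000000000000
After insert 'koi': sets bits 3 8 -> bits=00010000100000
After insert 'pig': sets bits 0 7 -> bits=10010001100000
After insert 'ape': sets bits 8 10 -> bits=10010001101000
insert 'rat' would touch bits 2 10; currently bit2=0, bit10=1
Bits that are 0 among those (would change 0->1): 2

Answer: 2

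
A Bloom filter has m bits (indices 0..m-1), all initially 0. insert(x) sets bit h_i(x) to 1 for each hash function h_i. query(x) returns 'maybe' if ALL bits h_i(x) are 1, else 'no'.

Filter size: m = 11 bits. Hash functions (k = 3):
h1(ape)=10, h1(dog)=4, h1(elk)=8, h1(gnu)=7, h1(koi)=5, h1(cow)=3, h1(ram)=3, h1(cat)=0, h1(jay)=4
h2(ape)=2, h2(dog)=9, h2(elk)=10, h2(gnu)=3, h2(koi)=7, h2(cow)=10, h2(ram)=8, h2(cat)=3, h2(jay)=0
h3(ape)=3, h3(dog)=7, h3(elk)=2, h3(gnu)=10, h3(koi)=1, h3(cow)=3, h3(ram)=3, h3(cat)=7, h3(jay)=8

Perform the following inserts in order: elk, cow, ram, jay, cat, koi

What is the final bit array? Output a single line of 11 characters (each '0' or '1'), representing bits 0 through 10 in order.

Answer: 11111101101

Derivation:
Start: bits=00000000000
After insert 'elk': sets bits 2 8 10 -> bits=00100000101
After insert 'cow': sets bits 3 10 -> bits=00110000101
After insert 'ram': sets bits 3 8 -> bits=00110000101
After insert 'jay': sets bits 0 4 8 -> bits=10111000101
After insert 'cat': sets bits 0 3 7 -> bits=10111001101
After insert 'koi': sets bits 1 5 7 -> bits=11111101101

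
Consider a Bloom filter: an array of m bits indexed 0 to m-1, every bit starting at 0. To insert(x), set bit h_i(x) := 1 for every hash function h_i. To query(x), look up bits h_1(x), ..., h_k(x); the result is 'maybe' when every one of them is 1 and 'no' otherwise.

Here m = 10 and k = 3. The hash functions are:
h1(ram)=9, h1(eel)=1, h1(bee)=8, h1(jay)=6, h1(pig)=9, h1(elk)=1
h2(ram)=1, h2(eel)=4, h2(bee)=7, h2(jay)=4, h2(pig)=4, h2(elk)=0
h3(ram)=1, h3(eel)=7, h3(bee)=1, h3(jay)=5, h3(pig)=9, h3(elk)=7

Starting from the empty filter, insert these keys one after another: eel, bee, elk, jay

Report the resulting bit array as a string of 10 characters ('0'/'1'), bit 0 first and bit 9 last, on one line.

Answer: 1100111110

Derivation:
Start: bits=0000000000
After insert 'eel': sets bits 1 4 7 -> bits=0100100100
After insert 'bee': sets bits 1 7 8 -> bits=0100100110
After insert 'elk': sets bits 0 1 7 -> bits=1100100110
After insert 'jay': sets bits 4 5 6 -> bits=1100111110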